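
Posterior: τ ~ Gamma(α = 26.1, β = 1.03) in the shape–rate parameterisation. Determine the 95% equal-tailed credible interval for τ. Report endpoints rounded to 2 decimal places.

Posterior: Gamma(shape 26.1, rate 1.03).
Equal-tailed 95% interval: Gamma(26.1, 1.03) quantiles at 0.025 and 0.975.
Posterior mean ≈ 25.34, SD ≈ 4.96; a Normal approximation gives roughly [15.62, 35.06].
Exact: lower = 16.57; upper = 35.95.

[16.57, 35.95]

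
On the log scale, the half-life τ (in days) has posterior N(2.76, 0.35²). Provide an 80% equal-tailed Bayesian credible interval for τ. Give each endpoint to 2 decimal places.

[10.09, 24.74]

On the log scale the 80% interval is 2.76 ± 1.282 × 0.35 = [2.3115, 3.2085].
Exponentiate: [e^2.3115, e^3.2085] = [10.09, 24.74].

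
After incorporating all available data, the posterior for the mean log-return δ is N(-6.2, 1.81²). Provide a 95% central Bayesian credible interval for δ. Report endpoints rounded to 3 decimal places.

[-9.748, -2.652]

The posterior is symmetric, so the 95% equal-tailed interval is δ = -6.2 ± z·1.81 with z = 1.960.
Half-width: 1.960 × 1.81 = 3.548.
-6.2 − 3.548 = -9.748; -6.2 + 3.548 = -2.652.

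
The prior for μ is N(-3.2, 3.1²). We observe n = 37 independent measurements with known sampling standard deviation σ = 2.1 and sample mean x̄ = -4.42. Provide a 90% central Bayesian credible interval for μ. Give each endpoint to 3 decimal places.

[-4.969, -3.841]

Posterior precision = 1/3.1² + 37/2.1² = 0.1041 + 8.3900 = 8.4941, so posterior SD = 0.3431.
Posterior mean = (-3.2/3.1² + 37·-4.42/2.1²) / 8.4941 = -4.4051.
Interval: -4.4051 ± 1.645 × 0.3431 → [-4.969, -3.841].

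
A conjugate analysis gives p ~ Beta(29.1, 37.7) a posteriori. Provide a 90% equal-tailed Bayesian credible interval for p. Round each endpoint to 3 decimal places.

Posterior: Beta(29.1, 37.7).
Equal-tailed 90% interval: the 0.05 and 0.95 quantiles of Beta(29.1, 37.7).
Posterior mean ≈ 0.436, SD ≈ 0.060; a Normal approximation gives roughly [0.337, 0.535].
Exact: F⁻¹(0.05) = 0.338; F⁻¹(0.95) = 0.536.

[0.338, 0.536]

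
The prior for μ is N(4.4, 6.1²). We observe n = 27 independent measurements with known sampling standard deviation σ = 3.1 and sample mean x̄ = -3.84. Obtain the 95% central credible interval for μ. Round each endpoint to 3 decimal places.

Posterior precision = 1/6.1² + 27/3.1² = 0.0269 + 2.8096 = 2.8364, so posterior SD = 0.5938.
Posterior mean = (4.4/6.1² + 27·-3.84/3.1²) / 2.8364 = -3.7619.
Interval: -3.7619 ± 1.960 × 0.5938 → [-4.926, -2.598].

[-4.926, -2.598]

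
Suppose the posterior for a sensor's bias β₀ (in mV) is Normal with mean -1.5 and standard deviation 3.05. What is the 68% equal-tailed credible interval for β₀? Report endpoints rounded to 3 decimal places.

[-4.533, 1.533]

The posterior is symmetric, so the 68% equal-tailed interval is β₀ = -1.5 ± z·3.05 with z = 0.994.
Half-width: 0.994 × 3.05 = 3.033.
-1.5 − 3.033 = -4.533; -1.5 + 3.033 = 1.533.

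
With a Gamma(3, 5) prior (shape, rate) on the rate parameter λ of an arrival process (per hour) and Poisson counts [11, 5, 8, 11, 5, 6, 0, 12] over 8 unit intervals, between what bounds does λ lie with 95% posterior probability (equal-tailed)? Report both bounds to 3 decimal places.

[3.589, 5.941]

Posterior: Gamma(3+58, 5+8) = Gamma(61, 13) (shape, rate).
Equal-tailed 95% interval: Gamma(61, 13) quantiles at 0.025 and 0.975.
Posterior mean ≈ 4.692, SD ≈ 0.601; a Normal approximation gives roughly [3.515, 5.870].
Exact: lower = 3.589; upper = 5.941.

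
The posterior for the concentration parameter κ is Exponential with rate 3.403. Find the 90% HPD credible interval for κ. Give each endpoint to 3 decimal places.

The exponential density is strictly decreasing on [0, ∞), so the HPD interval is anchored at 0: [0, q] with P(κ ≤ q) = 0.90.
q = −ln(1 − 0.90) / 3.403 = 2.3026 / 3.403 = 0.677.

[0.000, 0.677]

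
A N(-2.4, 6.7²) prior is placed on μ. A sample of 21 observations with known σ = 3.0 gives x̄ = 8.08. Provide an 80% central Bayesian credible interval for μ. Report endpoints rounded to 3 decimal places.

[7.146, 8.816]

Posterior precision = 1/6.7² + 21/3.0² = 0.0223 + 2.3333 = 2.3556, so posterior SD = 0.6516.
Posterior mean = (-2.4/6.7² + 21·8.08/3.0²) / 2.3556 = 7.9809.
Interval: 7.9809 ± 1.282 × 0.6516 → [7.146, 8.816].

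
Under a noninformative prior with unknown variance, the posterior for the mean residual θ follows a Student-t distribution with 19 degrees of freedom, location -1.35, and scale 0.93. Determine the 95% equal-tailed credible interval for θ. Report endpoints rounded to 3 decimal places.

The t_19 distribution is symmetric; the 95% interval is -1.35 ± t·0.93 with t_{0.975,19} = 2.093.
Half-width: 2.093 × 0.93 = 1.947.
-1.35 − 1.947 = -3.297; -1.35 + 1.947 = 0.597.

[-3.297, 0.597]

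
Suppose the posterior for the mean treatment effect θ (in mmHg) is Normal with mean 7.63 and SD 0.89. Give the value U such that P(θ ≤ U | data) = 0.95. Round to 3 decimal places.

9.094

Need U with P(θ ≤ U) = 0.95: U = 7.63 + z_{0.05}·0.89.
z = 1.645; U = 7.63 + 1.645 × 0.89 = 9.094.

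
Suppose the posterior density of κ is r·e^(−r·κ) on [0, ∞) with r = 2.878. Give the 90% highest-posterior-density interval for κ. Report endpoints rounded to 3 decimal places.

The exponential density is strictly decreasing on [0, ∞), so the HPD interval is anchored at 0: [0, q] with P(κ ≤ q) = 0.90.
q = −ln(1 − 0.90) / 2.878 = 2.3026 / 2.878 = 0.800.

[0.000, 0.800]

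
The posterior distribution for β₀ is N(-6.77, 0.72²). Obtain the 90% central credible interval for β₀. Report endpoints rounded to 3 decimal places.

The posterior is symmetric, so the 90% equal-tailed interval is β₀ = -6.77 ± z·0.72 with z = 1.645.
Half-width: 1.645 × 0.72 = 1.184.
-6.77 − 1.184 = -7.954; -6.77 + 1.184 = -5.586.

[-7.954, -5.586]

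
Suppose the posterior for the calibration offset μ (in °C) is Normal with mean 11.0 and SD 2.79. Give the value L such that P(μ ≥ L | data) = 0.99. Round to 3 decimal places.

4.509

Need L with P(μ ≥ L) = 0.99: L = 11.0 − z_{0.01}·2.79.
z = 2.326; L = 11.0 − 2.326 × 2.79 = 4.509.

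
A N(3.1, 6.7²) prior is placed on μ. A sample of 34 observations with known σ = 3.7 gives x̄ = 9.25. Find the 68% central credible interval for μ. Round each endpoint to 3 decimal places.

[8.567, 9.824]

Posterior precision = 1/6.7² + 34/3.7² = 0.0223 + 2.4836 = 2.5058, so posterior SD = 0.6317.
Posterior mean = (3.1/6.7² + 34·9.25/3.7²) / 2.5058 = 9.1953.
Interval: 9.1953 ± 0.994 × 0.6317 → [8.567, 9.824].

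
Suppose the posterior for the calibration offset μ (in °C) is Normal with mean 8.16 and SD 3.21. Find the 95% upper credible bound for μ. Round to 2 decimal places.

Need U with P(μ ≤ U) = 0.95: U = 8.16 + z_{0.05}·3.21.
z = 1.645; U = 8.16 + 1.645 × 3.21 = 13.44.

13.44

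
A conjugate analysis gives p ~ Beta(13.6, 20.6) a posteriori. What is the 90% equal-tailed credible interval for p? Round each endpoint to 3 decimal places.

Posterior: Beta(13.6, 20.6).
Equal-tailed 90% interval: the 0.05 and 0.95 quantiles of Beta(13.6, 20.6).
Posterior mean ≈ 0.398, SD ≈ 0.082; a Normal approximation gives roughly [0.262, 0.533].
Exact: F⁻¹(0.05) = 0.265; F⁻¹(0.95) = 0.537.

[0.265, 0.537]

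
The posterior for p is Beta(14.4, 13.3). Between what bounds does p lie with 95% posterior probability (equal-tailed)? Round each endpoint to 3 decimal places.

[0.337, 0.700]

Posterior: Beta(14.4, 13.3).
Equal-tailed 95% interval: the 0.025 and 0.975 quantiles of Beta(14.4, 13.3).
Posterior mean ≈ 0.520, SD ≈ 0.093; a Normal approximation gives roughly [0.337, 0.703].
Exact: F⁻¹(0.025) = 0.337; F⁻¹(0.975) = 0.700.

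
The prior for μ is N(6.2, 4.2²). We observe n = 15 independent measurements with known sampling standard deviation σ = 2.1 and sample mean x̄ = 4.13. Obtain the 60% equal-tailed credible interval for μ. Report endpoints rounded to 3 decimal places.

Posterior precision = 1/4.2² + 15/2.1² = 0.0567 + 3.4014 = 3.4580, so posterior SD = 0.5378.
Posterior mean = (6.2/4.2² + 15·4.13/2.1²) / 3.4580 = 4.1639.
Interval: 4.1639 ± 0.842 × 0.5378 → [3.711, 4.617].

[3.711, 4.617]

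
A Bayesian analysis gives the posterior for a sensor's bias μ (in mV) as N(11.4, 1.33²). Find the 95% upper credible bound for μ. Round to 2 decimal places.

13.59

Need U with P(μ ≤ U) = 0.95: U = 11.4 + z_{0.05}·1.33.
z = 1.645; U = 11.4 + 1.645 × 1.33 = 13.59.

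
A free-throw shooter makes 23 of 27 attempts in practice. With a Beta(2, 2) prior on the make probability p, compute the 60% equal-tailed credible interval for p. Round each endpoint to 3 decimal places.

[0.749, 0.867]

Posterior: Beta(2+23, 2+4) = Beta(25, 6).
Equal-tailed 60% interval: the 0.2 and 0.8 quantiles of Beta(25, 6).
Posterior mean ≈ 0.806, SD ≈ 0.070; a Normal approximation gives roughly [0.748, 0.865].
Exact: F⁻¹(0.2) = 0.749; F⁻¹(0.8) = 0.867.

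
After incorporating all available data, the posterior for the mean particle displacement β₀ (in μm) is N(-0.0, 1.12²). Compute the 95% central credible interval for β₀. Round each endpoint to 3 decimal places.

[-2.195, 2.195]

The posterior is symmetric, so the 95% equal-tailed interval is β₀ = -0.0 ± z·1.12 with z = 1.960.
Half-width: 1.960 × 1.12 = 2.195.
-0.0 − 2.195 = -2.195; -0.0 + 2.195 = 2.195.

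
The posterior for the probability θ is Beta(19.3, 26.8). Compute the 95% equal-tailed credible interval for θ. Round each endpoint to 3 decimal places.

Posterior: Beta(19.3, 26.8).
Equal-tailed 95% interval: the 0.025 and 0.975 quantiles of Beta(19.3, 26.8).
Posterior mean ≈ 0.419, SD ≈ 0.072; a Normal approximation gives roughly [0.278, 0.560].
Exact: F⁻¹(0.025) = 0.282; F⁻¹(0.975) = 0.562.

[0.282, 0.562]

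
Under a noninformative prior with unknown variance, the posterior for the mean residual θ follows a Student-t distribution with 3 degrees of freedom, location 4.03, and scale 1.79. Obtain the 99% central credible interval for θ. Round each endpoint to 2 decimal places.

The t_3 distribution is symmetric; the 99% interval is 4.03 ± t·1.79 with t_{0.995,3} = 5.841.
Half-width: 5.841 × 1.79 = 10.46.
4.03 − 10.46 = -6.43; 4.03 + 10.46 = 14.49.

[-6.43, 14.49]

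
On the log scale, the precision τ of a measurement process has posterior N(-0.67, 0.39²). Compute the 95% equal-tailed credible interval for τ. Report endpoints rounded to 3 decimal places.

[0.238, 1.099]

On the log scale the 95% interval is -0.67 ± 1.960 × 0.39 = [-1.4344, 0.0944].
Exponentiate: [e^-1.4344, e^0.0944] = [0.238, 1.099].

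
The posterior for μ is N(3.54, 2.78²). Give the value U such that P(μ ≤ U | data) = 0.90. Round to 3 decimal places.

Need U with P(μ ≤ U) = 0.90: U = 3.54 + z_{0.1}·2.78.
z = 1.282; U = 3.54 + 1.282 × 2.78 = 7.103.

7.103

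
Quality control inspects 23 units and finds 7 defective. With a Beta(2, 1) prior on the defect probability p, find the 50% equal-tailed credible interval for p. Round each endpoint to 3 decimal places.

[0.281, 0.407]

Posterior: Beta(2+7, 1+16) = Beta(9, 17).
Equal-tailed 50% interval: the 0.25 and 0.75 quantiles of Beta(9, 17).
Posterior mean ≈ 0.346, SD ≈ 0.092; a Normal approximation gives roughly [0.284, 0.408].
Exact: F⁻¹(0.25) = 0.281; F⁻¹(0.75) = 0.407.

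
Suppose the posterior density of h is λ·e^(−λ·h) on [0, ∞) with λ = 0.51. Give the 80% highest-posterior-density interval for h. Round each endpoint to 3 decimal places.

The exponential density is strictly decreasing on [0, ∞), so the HPD interval is anchored at 0: [0, q] with P(h ≤ q) = 0.80.
q = −ln(1 − 0.80) / 0.51 = 1.6094 / 0.51 = 3.156.

[0.000, 3.156]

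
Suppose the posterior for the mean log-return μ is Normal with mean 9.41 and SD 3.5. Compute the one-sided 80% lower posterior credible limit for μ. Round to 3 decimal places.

6.464

Need L with P(μ ≥ L) = 0.80: L = 9.41 − z_{0.2}·3.5.
z = 0.842; L = 9.41 − 0.842 × 3.5 = 6.464.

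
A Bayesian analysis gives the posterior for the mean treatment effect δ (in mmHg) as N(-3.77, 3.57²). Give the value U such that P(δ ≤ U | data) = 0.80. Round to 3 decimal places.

Need U with P(δ ≤ U) = 0.80: U = -3.77 + z_{0.2}·3.57.
z = 0.842; U = -3.77 + 0.842 × 3.57 = -0.765.

-0.765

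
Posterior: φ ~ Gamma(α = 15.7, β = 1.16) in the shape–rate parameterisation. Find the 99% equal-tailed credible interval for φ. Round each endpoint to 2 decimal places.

Posterior: Gamma(shape 15.7, rate 1.16).
Equal-tailed 99% interval: Gamma(15.7, 1.16) quantiles at 0.005 and 0.995.
Posterior mean ≈ 13.53, SD ≈ 3.42; a Normal approximation gives roughly [4.74, 22.33].
Exact: lower = 6.35; upper = 23.94.

[6.35, 23.94]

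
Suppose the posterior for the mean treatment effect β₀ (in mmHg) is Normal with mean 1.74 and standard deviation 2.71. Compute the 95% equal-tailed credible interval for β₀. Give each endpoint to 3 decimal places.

The posterior is symmetric, so the 95% equal-tailed interval is β₀ = 1.74 ± z·2.71 with z = 1.960.
Half-width: 1.960 × 2.71 = 5.312.
1.74 − 5.312 = -3.572; 1.74 + 5.312 = 7.052.

[-3.572, 7.052]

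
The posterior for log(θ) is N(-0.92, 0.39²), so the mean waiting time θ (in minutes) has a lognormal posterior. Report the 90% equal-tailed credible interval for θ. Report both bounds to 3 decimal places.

On the log scale the 90% interval is -0.92 ± 1.645 × 0.39 = [-1.5615, -0.2785].
Exponentiate: [e^-1.5615, e^-0.2785] = [0.210, 0.757].

[0.210, 0.757]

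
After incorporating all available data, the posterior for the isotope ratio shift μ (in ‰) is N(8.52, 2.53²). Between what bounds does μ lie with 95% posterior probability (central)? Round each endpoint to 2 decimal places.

[3.56, 13.48]

The posterior is symmetric, so the 95% equal-tailed interval is μ = 8.52 ± z·2.53 with z = 1.960.
Half-width: 1.960 × 2.53 = 4.96.
8.52 − 4.96 = 3.56; 8.52 + 4.96 = 13.48.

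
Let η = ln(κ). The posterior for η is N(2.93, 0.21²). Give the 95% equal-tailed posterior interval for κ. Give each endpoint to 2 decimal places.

On the log scale the 95% interval is 2.93 ± 1.960 × 0.21 = [2.5184, 3.3416].
Exponentiate: [e^2.5184, e^3.3416] = [12.41, 28.26].

[12.41, 28.26]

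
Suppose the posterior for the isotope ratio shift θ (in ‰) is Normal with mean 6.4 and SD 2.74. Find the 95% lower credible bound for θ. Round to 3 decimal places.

1.893

Need L with P(θ ≥ L) = 0.95: L = 6.4 − z_{0.05}·2.74.
z = 1.645; L = 6.4 − 1.645 × 2.74 = 1.893.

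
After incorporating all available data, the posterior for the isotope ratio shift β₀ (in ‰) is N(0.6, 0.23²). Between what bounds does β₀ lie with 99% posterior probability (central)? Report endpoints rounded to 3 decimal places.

[0.008, 1.192]

The posterior is symmetric, so the 99% equal-tailed interval is β₀ = 0.6 ± z·0.23 with z = 2.576.
Half-width: 2.576 × 0.23 = 0.592.
0.6 − 0.592 = 0.008; 0.6 + 0.592 = 1.192.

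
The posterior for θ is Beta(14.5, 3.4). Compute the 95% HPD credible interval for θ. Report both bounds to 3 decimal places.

The posterior is unimodal and skewed, so the HPD interval has equal density at both endpoints and is the shortest 95% interval.
Solving f(0.633) = f(0.966) with F(0.966) − F(0.633) = 0.95 gives [0.633, 0.966].
For comparison, the equal-tailed interval is [0.605, 0.950]; the HPD is narrower and shifted toward the mode.

[0.633, 0.966]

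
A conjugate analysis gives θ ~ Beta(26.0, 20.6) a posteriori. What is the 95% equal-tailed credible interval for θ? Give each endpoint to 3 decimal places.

Posterior: Beta(26.0, 20.6).
Equal-tailed 95% interval: the 0.025 and 0.975 quantiles of Beta(26.0, 20.6).
Posterior mean ≈ 0.558, SD ≈ 0.072; a Normal approximation gives roughly [0.417, 0.699].
Exact: F⁻¹(0.025) = 0.415; F⁻¹(0.975) = 0.696.

[0.415, 0.696]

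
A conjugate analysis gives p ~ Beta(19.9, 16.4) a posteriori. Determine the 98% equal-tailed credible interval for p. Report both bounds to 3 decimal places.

Posterior: Beta(19.9, 16.4).
Equal-tailed 98% interval: the 0.01 and 0.99 quantiles of Beta(19.9, 16.4).
Posterior mean ≈ 0.548, SD ≈ 0.081; a Normal approximation gives roughly [0.359, 0.738].
Exact: F⁻¹(0.01) = 0.358; F⁻¹(0.99) = 0.731.

[0.358, 0.731]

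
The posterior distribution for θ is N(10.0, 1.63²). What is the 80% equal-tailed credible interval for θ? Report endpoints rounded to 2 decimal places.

The posterior is symmetric, so the 80% equal-tailed interval is θ = 10.0 ± z·1.63 with z = 1.282.
Half-width: 1.282 × 1.63 = 2.09.
10.0 − 2.09 = 7.91; 10.0 + 2.09 = 12.09.

[7.91, 12.09]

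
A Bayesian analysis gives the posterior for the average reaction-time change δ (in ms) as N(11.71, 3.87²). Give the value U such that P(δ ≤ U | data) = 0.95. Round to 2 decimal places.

18.08

Need U with P(δ ≤ U) = 0.95: U = 11.71 + z_{0.05}·3.87.
z = 1.645; U = 11.71 + 1.645 × 3.87 = 18.08.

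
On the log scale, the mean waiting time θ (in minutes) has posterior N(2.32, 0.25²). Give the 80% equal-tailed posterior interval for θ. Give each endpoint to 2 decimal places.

On the log scale the 80% interval is 2.32 ± 1.282 × 0.25 = [1.9996, 2.6404].
Exponentiate: [e^1.9996, e^2.6404] = [7.39, 14.02].

[7.39, 14.02]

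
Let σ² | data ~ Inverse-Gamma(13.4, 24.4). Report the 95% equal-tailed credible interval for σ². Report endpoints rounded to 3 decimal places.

[1.136, 3.383]

Inverse-Gamma(13.4, 24.4) quantiles: F⁻¹(0.025) and F⁻¹(0.975).
Equivalently, 1/σ² ~ Gamma(13.4, rate = 24.4); invert its 0.975 and 0.025 quantiles.
Posterior mean ≈ 1.968, SD ≈ 0.583; a Normal approximation gives roughly [0.825, 3.110].
Exact: lower = 1.136; upper = 3.383.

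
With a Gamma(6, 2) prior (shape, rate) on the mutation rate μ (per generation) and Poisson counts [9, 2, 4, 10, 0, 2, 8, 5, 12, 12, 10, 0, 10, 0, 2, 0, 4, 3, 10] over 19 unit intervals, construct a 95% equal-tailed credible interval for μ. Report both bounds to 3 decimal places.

[4.262, 6.209]

Posterior: Gamma(6+103, 2+19) = Gamma(109, 21) (shape, rate).
Equal-tailed 95% interval: Gamma(109, 21) quantiles at 0.025 and 0.975.
Posterior mean ≈ 5.190, SD ≈ 0.497; a Normal approximation gives roughly [4.216, 6.165].
Exact: lower = 4.262; upper = 6.209.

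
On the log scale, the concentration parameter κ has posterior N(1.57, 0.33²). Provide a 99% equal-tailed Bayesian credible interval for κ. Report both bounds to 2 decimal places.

On the log scale the 99% interval is 1.57 ± 2.576 × 0.33 = [0.7200, 2.4200].
Exponentiate: [e^0.7200, e^2.4200] = [2.05, 11.25].

[2.05, 11.25]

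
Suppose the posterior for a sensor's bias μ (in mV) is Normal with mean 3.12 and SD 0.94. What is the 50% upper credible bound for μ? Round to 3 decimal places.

Need U with P(μ ≤ U) = 0.50: U = 3.12 + z_{0.5}·0.94.
z = 0.000; U = 3.12 + 0.000 × 0.94 = 3.120.

3.120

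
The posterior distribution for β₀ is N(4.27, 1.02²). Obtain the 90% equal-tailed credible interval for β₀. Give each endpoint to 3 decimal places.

The posterior is symmetric, so the 90% equal-tailed interval is β₀ = 4.27 ± z·1.02 with z = 1.645.
Half-width: 1.645 × 1.02 = 1.678.
4.27 − 1.678 = 2.592; 4.27 + 1.678 = 5.948.

[2.592, 5.948]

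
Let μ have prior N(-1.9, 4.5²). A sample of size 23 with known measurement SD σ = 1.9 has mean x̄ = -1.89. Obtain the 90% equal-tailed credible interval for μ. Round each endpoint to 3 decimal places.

[-2.539, -1.241]

Posterior precision = 1/4.5² + 23/1.9² = 0.0494 + 6.3712 = 6.4206, so posterior SD = 0.3947.
Posterior mean = (-1.9/4.5² + 23·-1.89/1.9²) / 6.4206 = -1.8901.
Interval: -1.8901 ± 1.645 × 0.3947 → [-2.539, -1.241].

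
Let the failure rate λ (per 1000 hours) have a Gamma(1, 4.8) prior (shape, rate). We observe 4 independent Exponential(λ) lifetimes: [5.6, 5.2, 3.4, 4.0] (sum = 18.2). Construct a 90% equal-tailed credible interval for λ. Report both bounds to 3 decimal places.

Posterior: Gamma(1+4, 4.8+18.2) = Gamma(5, 23.0) (shape, rate).
Equal-tailed 90% interval: Gamma(5, 23.0) quantiles at 0.05 and 0.95.
Posterior mean ≈ 0.217, SD ≈ 0.097; a Normal approximation gives roughly [0.057, 0.377].
Exact: lower = 0.086; upper = 0.398.

[0.086, 0.398]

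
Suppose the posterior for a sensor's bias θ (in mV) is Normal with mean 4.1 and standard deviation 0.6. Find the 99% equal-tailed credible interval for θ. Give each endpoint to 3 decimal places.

The posterior is symmetric, so the 99% equal-tailed interval is θ = 4.1 ± z·0.6 with z = 2.576.
Half-width: 2.576 × 0.6 = 1.545.
4.1 − 1.545 = 2.555; 4.1 + 1.545 = 5.645.

[2.555, 5.645]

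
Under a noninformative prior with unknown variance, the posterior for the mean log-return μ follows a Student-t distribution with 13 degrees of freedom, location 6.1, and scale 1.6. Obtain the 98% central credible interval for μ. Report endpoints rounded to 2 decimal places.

[1.86, 10.34]

The t_13 distribution is symmetric; the 98% interval is 6.1 ± t·1.6 with t_{0.99,13} = 2.650.
Half-width: 2.650 × 1.6 = 4.24.
6.1 − 4.24 = 1.86; 6.1 + 4.24 = 10.34.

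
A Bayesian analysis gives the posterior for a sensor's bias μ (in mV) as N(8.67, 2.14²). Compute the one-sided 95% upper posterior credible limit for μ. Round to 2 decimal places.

Need U with P(μ ≤ U) = 0.95: U = 8.67 + z_{0.05}·2.14.
z = 1.645; U = 8.67 + 1.645 × 2.14 = 12.19.

12.19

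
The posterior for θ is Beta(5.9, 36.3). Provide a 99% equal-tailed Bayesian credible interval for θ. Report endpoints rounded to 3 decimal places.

Posterior: Beta(5.9, 36.3).
Equal-tailed 99% interval: the 0.005 and 0.995 quantiles of Beta(5.9, 36.3).
Posterior mean ≈ 0.140, SD ≈ 0.053; a Normal approximation gives roughly [0.004, 0.276].
Exact: F⁻¹(0.005) = 0.038; F⁻¹(0.995) = 0.304.

[0.038, 0.304]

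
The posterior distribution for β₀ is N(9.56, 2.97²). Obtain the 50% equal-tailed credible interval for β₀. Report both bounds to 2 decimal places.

[7.56, 11.56]

The posterior is symmetric, so the 50% equal-tailed interval is β₀ = 9.56 ± z·2.97 with z = 0.674.
Half-width: 0.674 × 2.97 = 2.00.
9.56 − 2.00 = 7.56; 9.56 + 2.00 = 11.56.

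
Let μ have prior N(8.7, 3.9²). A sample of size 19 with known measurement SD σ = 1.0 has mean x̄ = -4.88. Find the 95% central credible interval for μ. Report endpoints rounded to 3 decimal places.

[-5.282, -4.384]

Posterior precision = 1/3.9² + 19/1.0² = 0.0657 + 19.0000 = 19.0657, so posterior SD = 0.2290.
Posterior mean = (8.7/3.9² + 19·-4.88/1.0²) / 19.0657 = -4.8332.
Interval: -4.8332 ± 1.960 × 0.2290 → [-5.282, -4.384].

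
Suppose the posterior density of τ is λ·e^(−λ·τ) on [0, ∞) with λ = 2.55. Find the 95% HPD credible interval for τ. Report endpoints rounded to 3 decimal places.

[0.000, 1.175]

The exponential density is strictly decreasing on [0, ∞), so the HPD interval is anchored at 0: [0, q] with P(τ ≤ q) = 0.95.
q = −ln(1 − 0.95) / 2.55 = 2.9957 / 2.55 = 1.175.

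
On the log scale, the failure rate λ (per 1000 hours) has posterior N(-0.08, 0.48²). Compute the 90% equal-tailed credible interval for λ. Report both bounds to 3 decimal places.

[0.419, 2.033]

On the log scale the 90% interval is -0.08 ± 1.645 × 0.48 = [-0.8695, 0.7095].
Exponentiate: [e^-0.8695, e^0.7095] = [0.419, 2.033].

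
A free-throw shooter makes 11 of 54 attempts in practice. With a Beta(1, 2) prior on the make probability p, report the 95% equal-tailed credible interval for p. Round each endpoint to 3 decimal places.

Posterior: Beta(1+11, 2+43) = Beta(12, 45).
Equal-tailed 95% interval: the 0.025 and 0.975 quantiles of Beta(12, 45).
Posterior mean ≈ 0.211, SD ≈ 0.054; a Normal approximation gives roughly [0.106, 0.315].
Exact: F⁻¹(0.025) = 0.116; F⁻¹(0.975) = 0.324.

[0.116, 0.324]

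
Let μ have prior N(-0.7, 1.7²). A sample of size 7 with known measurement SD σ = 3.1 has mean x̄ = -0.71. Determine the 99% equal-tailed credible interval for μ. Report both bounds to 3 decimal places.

[-3.192, 1.778]

Posterior precision = 1/1.7² + 7/3.1² = 0.3460 + 0.7284 = 1.0744, so posterior SD = 0.9647.
Posterior mean = (-0.7/1.7² + 7·-0.71/3.1²) / 1.0744 = -0.7068.
Interval: -0.7068 ± 2.576 × 0.9647 → [-3.192, 1.778].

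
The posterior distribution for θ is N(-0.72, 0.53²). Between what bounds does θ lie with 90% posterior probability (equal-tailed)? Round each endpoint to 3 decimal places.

The posterior is symmetric, so the 90% equal-tailed interval is θ = -0.72 ± z·0.53 with z = 1.645.
Half-width: 1.645 × 0.53 = 0.872.
-0.72 − 0.872 = -1.592; -0.72 + 0.872 = 0.152.

[-1.592, 0.152]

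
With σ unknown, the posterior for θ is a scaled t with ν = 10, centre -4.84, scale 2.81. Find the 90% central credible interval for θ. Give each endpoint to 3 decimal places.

[-9.933, 0.253]

The t_10 distribution is symmetric; the 90% interval is -4.84 ± t·2.81 with t_{0.95,10} = 1.812.
Half-width: 1.812 × 2.81 = 5.093.
-4.84 − 5.093 = -9.933; -4.84 + 5.093 = 0.253.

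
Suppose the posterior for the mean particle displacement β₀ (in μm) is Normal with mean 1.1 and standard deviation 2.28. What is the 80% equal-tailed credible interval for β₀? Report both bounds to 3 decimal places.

The posterior is symmetric, so the 80% equal-tailed interval is β₀ = 1.1 ± z·2.28 with z = 1.282.
Half-width: 1.282 × 2.28 = 2.922.
1.1 − 2.922 = -1.822; 1.1 + 2.922 = 4.022.

[-1.822, 4.022]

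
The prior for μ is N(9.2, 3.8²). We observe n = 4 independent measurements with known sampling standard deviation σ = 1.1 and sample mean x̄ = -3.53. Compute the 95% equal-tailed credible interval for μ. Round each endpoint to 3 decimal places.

Posterior precision = 1/3.8² + 4/1.1² = 0.0693 + 3.3058 = 3.3750, so posterior SD = 0.5443.
Posterior mean = (9.2/3.8² + 4·-3.53/1.1²) / 3.3750 = -3.2688.
Interval: -3.2688 ± 1.960 × 0.5443 → [-4.336, -2.202].

[-4.336, -2.202]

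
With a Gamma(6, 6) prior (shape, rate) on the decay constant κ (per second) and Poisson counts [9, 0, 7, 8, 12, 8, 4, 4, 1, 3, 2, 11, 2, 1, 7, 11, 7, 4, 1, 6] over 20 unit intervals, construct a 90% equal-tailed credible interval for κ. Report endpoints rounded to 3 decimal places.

Posterior: Gamma(6+108, 6+20) = Gamma(114, 26) (shape, rate).
Equal-tailed 90% interval: Gamma(114, 26) quantiles at 0.05 and 0.95.
Posterior mean ≈ 4.385, SD ≈ 0.411; a Normal approximation gives roughly [3.709, 5.060].
Exact: lower = 3.732; upper = 5.081.

[3.732, 5.081]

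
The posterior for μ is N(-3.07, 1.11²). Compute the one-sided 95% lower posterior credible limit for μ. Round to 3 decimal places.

-4.896

Need L with P(μ ≥ L) = 0.95: L = -3.07 − z_{0.05}·1.11.
z = 1.645; L = -3.07 − 1.645 × 1.11 = -4.896.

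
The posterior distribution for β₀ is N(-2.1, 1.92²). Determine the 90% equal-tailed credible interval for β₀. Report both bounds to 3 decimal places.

[-5.258, 1.058]

The posterior is symmetric, so the 90% equal-tailed interval is β₀ = -2.1 ± z·1.92 with z = 1.645.
Half-width: 1.645 × 1.92 = 3.158.
-2.1 − 3.158 = -5.258; -2.1 + 3.158 = 1.058.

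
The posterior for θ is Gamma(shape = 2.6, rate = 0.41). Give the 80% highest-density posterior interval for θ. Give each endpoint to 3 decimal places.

The posterior is unimodal and skewed, so the HPD interval has equal density at both endpoints and is the shortest 80% interval.
Solving f(1.072) = f(9.645) with F(9.645) − F(1.072) = 0.80 gives [1.072, 9.645].
For comparison, the equal-tailed interval is [2.105, 11.611]; the HPD is narrower and shifted toward the mode.

[1.072, 9.645]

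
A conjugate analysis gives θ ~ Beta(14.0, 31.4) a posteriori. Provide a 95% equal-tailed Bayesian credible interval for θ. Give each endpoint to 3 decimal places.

Posterior: Beta(14.0, 31.4).
Equal-tailed 95% interval: the 0.025 and 0.975 quantiles of Beta(14.0, 31.4).
Posterior mean ≈ 0.308, SD ≈ 0.068; a Normal approximation gives roughly [0.175, 0.441].
Exact: F⁻¹(0.025) = 0.184; F⁻¹(0.975) = 0.448.

[0.184, 0.448]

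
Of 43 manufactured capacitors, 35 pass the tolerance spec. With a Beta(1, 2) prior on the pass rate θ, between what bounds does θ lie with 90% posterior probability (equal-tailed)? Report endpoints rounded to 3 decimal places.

[0.677, 0.874]

Posterior: Beta(1+35, 2+8) = Beta(36, 10).
Equal-tailed 90% interval: the 0.05 and 0.95 quantiles of Beta(36, 10).
Posterior mean ≈ 0.783, SD ≈ 0.060; a Normal approximation gives roughly [0.684, 0.882].
Exact: F⁻¹(0.05) = 0.677; F⁻¹(0.95) = 0.874.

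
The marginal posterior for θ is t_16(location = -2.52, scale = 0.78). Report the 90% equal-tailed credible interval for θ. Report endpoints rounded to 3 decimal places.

[-3.882, -1.158]

The t_16 distribution is symmetric; the 90% interval is -2.52 ± t·0.78 with t_{0.95,16} = 1.746.
Half-width: 1.746 × 0.78 = 1.362.
-2.52 − 1.362 = -3.882; -2.52 + 1.362 = -1.158.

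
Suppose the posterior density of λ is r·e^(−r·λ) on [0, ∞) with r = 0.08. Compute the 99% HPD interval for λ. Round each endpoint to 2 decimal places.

[0.00, 57.56]

The exponential density is strictly decreasing on [0, ∞), so the HPD interval is anchored at 0: [0, q] with P(λ ≤ q) = 0.99.
q = −ln(1 − 0.99) / 0.08 = 4.6052 / 0.08 = 57.56.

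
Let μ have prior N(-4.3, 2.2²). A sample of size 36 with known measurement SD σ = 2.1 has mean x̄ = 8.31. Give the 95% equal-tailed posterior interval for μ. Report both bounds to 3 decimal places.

[7.321, 8.676]

Posterior precision = 1/2.2² + 36/2.1² = 0.2066 + 8.1633 = 8.3699, so posterior SD = 0.3457.
Posterior mean = (-4.3/2.2² + 36·8.31/2.1²) / 8.3699 = 7.9987.
Interval: 7.9987 ± 1.960 × 0.3457 → [7.321, 8.676].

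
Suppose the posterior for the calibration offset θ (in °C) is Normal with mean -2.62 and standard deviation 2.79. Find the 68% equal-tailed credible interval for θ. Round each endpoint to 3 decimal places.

The posterior is symmetric, so the 68% equal-tailed interval is θ = -2.62 ± z·2.79 with z = 0.994.
Half-width: 0.994 × 2.79 = 2.775.
-2.62 − 2.775 = -5.395; -2.62 + 2.775 = 0.155.

[-5.395, 0.155]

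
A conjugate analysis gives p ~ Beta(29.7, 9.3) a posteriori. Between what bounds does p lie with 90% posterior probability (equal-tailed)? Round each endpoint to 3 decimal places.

[0.643, 0.864]

Posterior: Beta(29.7, 9.3).
Equal-tailed 90% interval: the 0.05 and 0.95 quantiles of Beta(29.7, 9.3).
Posterior mean ≈ 0.762, SD ≈ 0.067; a Normal approximation gives roughly [0.651, 0.872].
Exact: F⁻¹(0.05) = 0.643; F⁻¹(0.95) = 0.864.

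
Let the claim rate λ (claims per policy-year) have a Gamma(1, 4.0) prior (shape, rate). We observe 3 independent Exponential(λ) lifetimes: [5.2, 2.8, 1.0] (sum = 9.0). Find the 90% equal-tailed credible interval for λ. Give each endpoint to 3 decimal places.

Posterior: Gamma(1+3, 4.0+9.0) = Gamma(4, 13.0) (shape, rate).
Equal-tailed 90% interval: Gamma(4, 13.0) quantiles at 0.05 and 0.95.
Posterior mean ≈ 0.308, SD ≈ 0.154; a Normal approximation gives roughly [0.055, 0.561].
Exact: lower = 0.105; upper = 0.596.

[0.105, 0.596]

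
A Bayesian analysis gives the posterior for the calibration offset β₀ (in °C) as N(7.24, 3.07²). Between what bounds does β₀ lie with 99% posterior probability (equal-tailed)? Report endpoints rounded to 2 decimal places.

[-0.67, 15.15]

The posterior is symmetric, so the 99% equal-tailed interval is β₀ = 7.24 ± z·3.07 with z = 2.576.
Half-width: 2.576 × 3.07 = 7.91.
7.24 − 7.91 = -0.67; 7.24 + 7.91 = 15.15.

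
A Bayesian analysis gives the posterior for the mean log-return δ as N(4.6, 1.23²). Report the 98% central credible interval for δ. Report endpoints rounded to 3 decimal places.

[1.739, 7.461]

The posterior is symmetric, so the 98% equal-tailed interval is δ = 4.6 ± z·1.23 with z = 2.326.
Half-width: 2.326 × 1.23 = 2.861.
4.6 − 2.861 = 1.739; 4.6 + 2.861 = 7.461.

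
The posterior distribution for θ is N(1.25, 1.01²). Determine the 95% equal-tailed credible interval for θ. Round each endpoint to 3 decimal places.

The posterior is symmetric, so the 95% equal-tailed interval is θ = 1.25 ± z·1.01 with z = 1.960.
Half-width: 1.960 × 1.01 = 1.980.
1.25 − 1.980 = -0.730; 1.25 + 1.980 = 3.230.

[-0.730, 3.230]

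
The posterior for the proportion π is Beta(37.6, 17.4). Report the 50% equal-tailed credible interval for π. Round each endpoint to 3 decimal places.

Posterior: Beta(37.6, 17.4).
Equal-tailed 50% interval: the 0.25 and 0.75 quantiles of Beta(37.6, 17.4).
Posterior mean ≈ 0.684, SD ≈ 0.062; a Normal approximation gives roughly [0.642, 0.726].
Exact: F⁻¹(0.25) = 0.643; F⁻¹(0.75) = 0.727.

[0.643, 0.727]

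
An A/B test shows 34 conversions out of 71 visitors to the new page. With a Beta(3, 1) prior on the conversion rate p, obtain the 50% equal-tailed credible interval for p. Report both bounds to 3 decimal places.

[0.454, 0.532]

Posterior: Beta(3+34, 1+37) = Beta(37, 38).
Equal-tailed 50% interval: the 0.25 and 0.75 quantiles of Beta(37, 38).
Posterior mean ≈ 0.493, SD ≈ 0.057; a Normal approximation gives roughly [0.455, 0.532].
Exact: F⁻¹(0.25) = 0.454; F⁻¹(0.75) = 0.532.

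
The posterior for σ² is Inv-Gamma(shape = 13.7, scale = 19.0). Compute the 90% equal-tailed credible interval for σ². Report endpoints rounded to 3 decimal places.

[0.936, 2.308]

Inverse-Gamma(13.7, 19.0) quantiles: F⁻¹(0.05) and F⁻¹(0.95).
Equivalently, 1/σ² ~ Gamma(13.7, rate = 19.0); invert its 0.95 and 0.05 quantiles.
Posterior mean ≈ 1.496, SD ≈ 0.437; a Normal approximation gives roughly [0.777, 2.215].
Exact: lower = 0.936; upper = 2.308.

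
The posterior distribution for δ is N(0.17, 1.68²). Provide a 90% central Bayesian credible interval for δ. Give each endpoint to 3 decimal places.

[-2.593, 2.933]

The posterior is symmetric, so the 90% equal-tailed interval is δ = 0.17 ± z·1.68 with z = 1.645.
Half-width: 1.645 × 1.68 = 2.763.
0.17 − 2.763 = -2.593; 0.17 + 2.763 = 2.933.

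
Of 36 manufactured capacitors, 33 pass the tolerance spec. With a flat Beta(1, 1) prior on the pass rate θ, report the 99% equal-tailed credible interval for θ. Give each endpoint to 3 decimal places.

[0.734, 0.981]

Posterior: Beta(1+33, 1+3) = Beta(34, 4).
Equal-tailed 99% interval: the 0.005 and 0.995 quantiles of Beta(34, 4).
Posterior mean ≈ 0.895, SD ≈ 0.049; a Normal approximation gives roughly [0.768, 1.021].
Exact: F⁻¹(0.005) = 0.734; F⁻¹(0.995) = 0.981.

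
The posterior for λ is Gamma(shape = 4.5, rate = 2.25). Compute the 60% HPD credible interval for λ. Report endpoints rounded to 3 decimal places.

The posterior is unimodal and skewed, so the HPD interval has equal density at both endpoints and is the shortest 60% interval.
Solving f(0.945) = f(2.386) with F(2.386) − F(0.945) = 0.60 gives [0.945, 2.386].
For comparison, the equal-tailed interval is [1.196, 2.720]; the HPD is narrower and shifted toward the mode.

[0.945, 2.386]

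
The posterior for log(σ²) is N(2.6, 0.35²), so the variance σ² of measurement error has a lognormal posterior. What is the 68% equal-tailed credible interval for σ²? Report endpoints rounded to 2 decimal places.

[9.51, 19.07]

On the log scale the 68% interval is 2.6 ± 0.994 × 0.35 = [2.2519, 2.9481].
Exponentiate: [e^2.2519, e^2.9481] = [9.51, 19.07].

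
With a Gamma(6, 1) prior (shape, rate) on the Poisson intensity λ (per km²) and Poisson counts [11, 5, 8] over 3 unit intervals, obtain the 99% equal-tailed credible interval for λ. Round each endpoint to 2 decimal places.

[4.44, 11.49]

Posterior: Gamma(6+24, 1+3) = Gamma(30, 4) (shape, rate).
Equal-tailed 99% interval: Gamma(30, 4) quantiles at 0.005 and 0.995.
Posterior mean ≈ 7.50, SD ≈ 1.37; a Normal approximation gives roughly [3.97, 11.03].
Exact: lower = 4.44; upper = 11.49.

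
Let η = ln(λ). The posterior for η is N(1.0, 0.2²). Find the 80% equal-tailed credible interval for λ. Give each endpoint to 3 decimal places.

On the log scale the 80% interval is 1.0 ± 1.282 × 0.2 = [0.7437, 1.2563].
Exponentiate: [e^0.7437, e^1.2563] = [2.104, 3.512].

[2.104, 3.512]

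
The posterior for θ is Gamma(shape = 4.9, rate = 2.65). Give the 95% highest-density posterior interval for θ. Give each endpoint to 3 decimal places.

[0.436, 3.504]

The posterior is unimodal and skewed, so the HPD interval has equal density at both endpoints and is the shortest 95% interval.
Solving f(0.436) = f(3.504) with F(3.504) − F(0.436) = 0.95 gives [0.436, 3.504].
For comparison, the equal-tailed interval is [0.592, 3.810]; the HPD is narrower and shifted toward the mode.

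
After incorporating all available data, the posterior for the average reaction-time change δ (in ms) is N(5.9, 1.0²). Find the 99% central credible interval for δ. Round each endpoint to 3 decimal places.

The posterior is symmetric, so the 99% equal-tailed interval is δ = 5.9 ± z·1.0 with z = 2.576.
Half-width: 2.576 × 1.0 = 2.576.
5.9 − 2.576 = 3.324; 5.9 + 2.576 = 8.476.

[3.324, 8.476]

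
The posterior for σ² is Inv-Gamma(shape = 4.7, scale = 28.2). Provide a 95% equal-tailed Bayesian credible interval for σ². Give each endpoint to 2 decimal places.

Inverse-Gamma(4.7, 28.2) quantiles: F⁻¹(0.025) and F⁻¹(0.975).
Equivalently, 1/σ² ~ Gamma(4.7, rate = 28.2); invert its 0.975 and 0.025 quantiles.
Posterior mean ≈ 7.62, SD ≈ 4.64; a Normal approximation gives roughly [-1.47, 16.71].
Exact: lower = 2.88; upper = 19.34.

[2.88, 19.34]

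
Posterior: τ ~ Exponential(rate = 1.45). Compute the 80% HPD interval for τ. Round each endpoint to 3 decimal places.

[0.000, 1.110]

The exponential density is strictly decreasing on [0, ∞), so the HPD interval is anchored at 0: [0, q] with P(τ ≤ q) = 0.80.
q = −ln(1 − 0.80) / 1.45 = 1.6094 / 1.45 = 1.110.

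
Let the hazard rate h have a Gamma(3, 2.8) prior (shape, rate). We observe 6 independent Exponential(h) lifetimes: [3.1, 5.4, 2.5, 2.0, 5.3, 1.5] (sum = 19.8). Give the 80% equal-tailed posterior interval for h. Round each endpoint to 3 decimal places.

[0.240, 0.575]

Posterior: Gamma(3+6, 2.8+19.8) = Gamma(9, 22.6) (shape, rate).
Equal-tailed 80% interval: Gamma(9, 22.6) quantiles at 0.1 and 0.9.
Posterior mean ≈ 0.398, SD ≈ 0.133; a Normal approximation gives roughly [0.228, 0.568].
Exact: lower = 0.240; upper = 0.575.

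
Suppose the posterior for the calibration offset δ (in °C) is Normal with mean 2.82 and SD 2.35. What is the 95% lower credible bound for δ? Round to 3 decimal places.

Need L with P(δ ≥ L) = 0.95: L = 2.82 − z_{0.05}·2.35.
z = 1.645; L = 2.82 − 1.645 × 2.35 = -1.045.

-1.045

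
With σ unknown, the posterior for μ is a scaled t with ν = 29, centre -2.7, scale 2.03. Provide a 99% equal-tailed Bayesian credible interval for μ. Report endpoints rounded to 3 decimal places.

[-8.295, 2.895]

The t_29 distribution is symmetric; the 99% interval is -2.7 ± t·2.03 with t_{0.995,29} = 2.756.
Half-width: 2.756 × 2.03 = 5.595.
-2.7 − 5.595 = -8.295; -2.7 + 5.595 = 2.895.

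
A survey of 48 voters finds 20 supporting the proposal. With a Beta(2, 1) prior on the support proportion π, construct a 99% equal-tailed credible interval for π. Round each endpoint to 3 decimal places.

[0.263, 0.610]

Posterior: Beta(2+20, 1+28) = Beta(22, 29).
Equal-tailed 99% interval: the 0.005 and 0.995 quantiles of Beta(22, 29).
Posterior mean ≈ 0.431, SD ≈ 0.069; a Normal approximation gives roughly [0.254, 0.608].
Exact: F⁻¹(0.005) = 0.263; F⁻¹(0.995) = 0.610.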